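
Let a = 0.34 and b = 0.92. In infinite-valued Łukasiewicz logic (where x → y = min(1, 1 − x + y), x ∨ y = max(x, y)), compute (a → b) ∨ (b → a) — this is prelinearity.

1.00

a → b = min(1, 1 − 0.34 + 0.92) = min(1, 1.58) = 1.00
b → a = min(1, 1 − 0.92 + 0.34) = min(1, 0.42) = 0.42
(a → b) ∨ (b → a) = max(1.00, 0.42) = 1.00
(As expected: a Ł∞-tautology — holds in every MV-chain.)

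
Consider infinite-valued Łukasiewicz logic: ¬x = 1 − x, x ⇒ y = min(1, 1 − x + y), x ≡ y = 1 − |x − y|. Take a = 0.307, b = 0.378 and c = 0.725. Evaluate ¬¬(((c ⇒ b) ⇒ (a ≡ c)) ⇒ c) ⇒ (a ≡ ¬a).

c ⇒ b = min(1, 1 − 0.725 + 0.378) = min(1, 0.653) = 0.653
a ≡ c = 1 − |0.307 − 0.725| = 1 − 0.418 = 0.582
(c ⇒ b) ⇒ (a ≡ c) = min(1, 1 − 0.653 + 0.582) = min(1, 0.929) = 0.929
((c ⇒ b) ⇒ (a ≡ c)) ⇒ c = min(1, 1 − 0.929 + 0.725) = min(1, 0.796) = 0.796
¬(((c ⇒ b) ⇒ (a ≡ c)) ⇒ c) = 1 − 0.796 = 0.204
¬¬(((c ⇒ b) ⇒ (a ≡ c)) ⇒ c) = 1 − 0.204 = 0.796
¬a = 1 − 0.307 = 0.693
a ≡ ¬a = 1 − |0.307 − 0.693| = 1 − 0.386 = 0.614
¬¬(((c ⇒ b) ⇒ (a ≡ c)) ⇒ c) ⇒ (a ≡ ¬a) = min(1, 1 − 0.796 + 0.614) = min(1, 0.818) = 0.818

0.818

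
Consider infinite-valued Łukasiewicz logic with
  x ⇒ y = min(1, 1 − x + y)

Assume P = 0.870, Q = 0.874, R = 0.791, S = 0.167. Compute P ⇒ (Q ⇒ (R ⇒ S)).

0.632

R ⇒ S = min(1, 1 − 0.791 + 0.167) = min(1, 0.376) = 0.376
Q ⇒ (R ⇒ S) = min(1, 1 − 0.874 + 0.376) = min(1, 0.502) = 0.502
P ⇒ (Q ⇒ (R ⇒ S)) = min(1, 1 − 0.870 + 0.502) = min(1, 0.632) = 0.632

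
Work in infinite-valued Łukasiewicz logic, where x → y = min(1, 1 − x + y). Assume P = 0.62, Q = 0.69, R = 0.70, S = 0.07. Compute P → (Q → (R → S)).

1.00

R → S = min(1, 1 − 0.70 + 0.07) = min(1, 0.37) = 0.37
Q → (R → S) = min(1, 1 − 0.69 + 0.37) = min(1, 0.68) = 0.68
P → (Q → (R → S)) = min(1, 1 − 0.62 + 0.68) = min(1, 1.06) = 1.00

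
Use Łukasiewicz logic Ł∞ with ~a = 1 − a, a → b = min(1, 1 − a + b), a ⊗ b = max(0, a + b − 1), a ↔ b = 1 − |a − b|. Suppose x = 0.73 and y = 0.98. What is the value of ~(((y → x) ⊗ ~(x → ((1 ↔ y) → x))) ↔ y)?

y → x = min(1, 1 − 0.98 + 0.73) = min(1, 0.75) = 0.75
1 ↔ y = 1 − |1.00 − 0.98| = 1 − 0.02 = 0.98
(1 ↔ y) → x = min(1, 1 − 0.98 + 0.73) = min(1, 0.75) = 0.75
x → ((1 ↔ y) → x) = min(1, 1 − 0.73 + 0.75) = min(1, 1.02) = 1.00
~(x → ((1 ↔ y) → x)) = 1 − 1.00 = 0.00
(y → x) ⊗ ~(x → ((1 ↔ y) → x)) = max(0, 0.75 + 0.00 − 1) = max(0, -0.25) = 0.00
((y → x) ⊗ ~(x → ((1 ↔ y) → x))) ↔ y = 1 − |0.00 − 0.98| = 1 − 0.98 = 0.02
~(((y → x) ⊗ ~(x → ((1 ↔ y) → x))) ↔ y) = 1 − 0.02 = 0.98

0.98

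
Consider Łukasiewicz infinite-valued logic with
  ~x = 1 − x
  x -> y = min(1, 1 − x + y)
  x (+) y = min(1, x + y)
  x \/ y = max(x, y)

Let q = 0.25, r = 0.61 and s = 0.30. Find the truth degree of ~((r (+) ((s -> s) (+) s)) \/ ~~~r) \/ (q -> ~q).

s -> s = min(1, 1 − 0.30 + 0.30) = min(1, 1.00) = 1.00
(s -> s) (+) s = min(1, 1.00 + 0.30) = min(1, 1.30) = 1.00
r (+) ((s -> s) (+) s) = min(1, 0.61 + 1.00) = min(1, 1.61) = 1.00
~r = 1 − 0.61 = 0.39
~~r = 1 − 0.39 = 0.61
~~~r = 1 − 0.61 = 0.39
(r (+) ((s -> s) (+) s)) \/ ~~~r = max(1.00, 0.39) = 1.00
~((r (+) ((s -> s) (+) s)) \/ ~~~r) = 1 − 1.00 = 0.00
~q = 1 − 0.25 = 0.75
q -> ~q = min(1, 1 − 0.25 + 0.75) = min(1, 1.50) = 1.00
~((r (+) ((s -> s) (+) s)) \/ ~~~r) \/ (q -> ~q) = max(0.00, 1.00) = 1.00

1.00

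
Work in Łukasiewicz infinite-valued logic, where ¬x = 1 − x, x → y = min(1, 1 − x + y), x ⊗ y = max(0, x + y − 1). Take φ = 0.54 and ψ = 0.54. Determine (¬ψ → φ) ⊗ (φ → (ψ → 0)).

0.92

¬ψ = 1 − 0.54 = 0.46
¬ψ → φ = min(1, 1 − 0.46 + 0.54) = min(1, 1.08) = 1.00
ψ → 0 = min(1, 1 − 0.54 + 0.00) = min(1, 0.46) = 0.46
φ → (ψ → 0) = min(1, 1 − 0.54 + 0.46) = min(1, 0.92) = 0.92
(¬ψ → φ) ⊗ (φ → (ψ → 0)) = max(0, 1.00 + 0.92 − 1) = max(0, 0.92) = 0.92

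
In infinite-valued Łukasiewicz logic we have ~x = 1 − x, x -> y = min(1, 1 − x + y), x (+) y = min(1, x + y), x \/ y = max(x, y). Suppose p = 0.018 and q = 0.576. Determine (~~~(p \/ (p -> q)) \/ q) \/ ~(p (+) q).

0.576

p -> q = min(1, 1 − 0.018 + 0.576) = min(1, 1.558) = 1.000
p \/ (p -> q) = max(0.018, 1.000) = 1.000
~(p \/ (p -> q)) = 1 − 1.000 = 0.000
~~(p \/ (p -> q)) = 1 − 0.000 = 1.000
~~~(p \/ (p -> q)) = 1 − 1.000 = 0.000
~~~(p \/ (p -> q)) \/ q = max(0.000, 0.576) = 0.576
p (+) q = min(1, 0.018 + 0.576) = min(1, 0.594) = 0.594
~(p (+) q) = 1 − 0.594 = 0.406
(~~~(p \/ (p -> q)) \/ q) \/ ~(p (+) q) = max(0.576, 0.406) = 0.576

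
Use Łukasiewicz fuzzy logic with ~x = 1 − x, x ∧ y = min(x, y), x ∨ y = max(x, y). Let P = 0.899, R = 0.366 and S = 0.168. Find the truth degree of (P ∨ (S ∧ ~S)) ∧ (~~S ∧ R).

0.168

~S = 1 − 0.168 = 0.832
S ∧ ~S = min(0.168, 0.832) = 0.168
P ∨ (S ∧ ~S) = max(0.899, 0.168) = 0.899
~~S = 1 − 0.832 = 0.168
~~S ∧ R = min(0.168, 0.366) = 0.168
(P ∨ (S ∧ ~S)) ∧ (~~S ∧ R) = min(0.899, 0.168) = 0.168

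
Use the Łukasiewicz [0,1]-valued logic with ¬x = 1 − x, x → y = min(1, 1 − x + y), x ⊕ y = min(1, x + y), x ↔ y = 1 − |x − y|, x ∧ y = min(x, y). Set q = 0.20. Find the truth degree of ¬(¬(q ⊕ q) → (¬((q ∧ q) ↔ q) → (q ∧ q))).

0.00

q ⊕ q = min(1, 0.20 + 0.20) = min(1, 0.40) = 0.40
¬(q ⊕ q) = 1 − 0.40 = 0.60
q ∧ q = min(0.20, 0.20) = 0.20
(q ∧ q) ↔ q = 1 − |0.20 − 0.20| = 1 − 0.00 = 1.00
¬((q ∧ q) ↔ q) = 1 − 1.00 = 0.00
¬((q ∧ q) ↔ q) → (q ∧ q) = min(1, 1 − 0.00 + 0.20) = min(1, 1.20) = 1.00
¬(q ⊕ q) → (¬((q ∧ q) ↔ q) → (q ∧ q)) = min(1, 1 − 0.60 + 1.00) = min(1, 1.40) = 1.00
¬(¬(q ⊕ q) → (¬((q ∧ q) ↔ q) → (q ∧ q))) = 1 − 1.00 = 0.00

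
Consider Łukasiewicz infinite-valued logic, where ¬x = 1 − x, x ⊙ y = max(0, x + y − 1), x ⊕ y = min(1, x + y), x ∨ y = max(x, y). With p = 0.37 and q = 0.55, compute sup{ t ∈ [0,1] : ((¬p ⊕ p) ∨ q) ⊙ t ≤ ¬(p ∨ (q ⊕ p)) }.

¬p = 1 − 0.37 = 0.63
¬p ⊕ p = min(1, 0.63 + 0.37) = min(1, 1.00) = 1.00
(¬p ⊕ p) ∨ q = max(1.00, 0.55) = 1.00
So the left factor is (¬p ⊕ p) ∨ q = 1.00.
q ⊕ p = min(1, 0.55 + 0.37) = min(1, 0.92) = 0.92
p ∨ (q ⊕ p) = max(0.37, 0.92) = 0.92
¬(p ∨ (q ⊕ p)) = 1 − 0.92 = 0.08
So the right-hand bound is ¬(p ∨ (q ⊕ p)) = 0.08.
The residuum of the Łukasiewicz t-norm gives the supremum: min(1, 1 − 1.00 + 0.08).
1 − 1.00 + 0.08 = 0.08, so t = min(1, 0.08) = 0.08.
Check: 1.00 ⊙ 0.08 = max(0, 0.08) = 0.08 ≤ 0.08.

0.08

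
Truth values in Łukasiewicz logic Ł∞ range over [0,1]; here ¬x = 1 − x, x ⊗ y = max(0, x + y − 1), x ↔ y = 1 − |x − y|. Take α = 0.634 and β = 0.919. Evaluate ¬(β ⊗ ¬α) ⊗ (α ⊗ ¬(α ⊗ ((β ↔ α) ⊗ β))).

¬α = 1 − 0.634 = 0.366
β ⊗ ¬α = max(0, 0.919 + 0.366 − 1) = max(0, 0.285) = 0.285
¬(β ⊗ ¬α) = 1 − 0.285 = 0.715
β ↔ α = 1 − |0.919 − 0.634| = 1 − 0.285 = 0.715
(β ↔ α) ⊗ β = max(0, 0.715 + 0.919 − 1) = max(0, 0.634) = 0.634
α ⊗ ((β ↔ α) ⊗ β) = max(0, 0.634 + 0.634 − 1) = max(0, 0.268) = 0.268
¬(α ⊗ ((β ↔ α) ⊗ β)) = 1 − 0.268 = 0.732
α ⊗ ¬(α ⊗ ((β ↔ α) ⊗ β)) = max(0, 0.634 + 0.732 − 1) = max(0, 0.366) = 0.366
¬(β ⊗ ¬α) ⊗ (α ⊗ ¬(α ⊗ ((β ↔ α) ⊗ β))) = max(0, 0.715 + 0.366 − 1) = max(0, 0.081) = 0.081

0.081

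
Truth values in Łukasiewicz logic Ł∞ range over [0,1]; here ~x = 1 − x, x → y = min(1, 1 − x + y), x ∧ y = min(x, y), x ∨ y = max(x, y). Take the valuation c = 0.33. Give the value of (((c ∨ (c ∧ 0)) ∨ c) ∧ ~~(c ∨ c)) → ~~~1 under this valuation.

0.67

c ∧ 0 = min(0.33, 0.00) = 0.00
c ∨ (c ∧ 0) = max(0.33, 0.00) = 0.33
(c ∨ (c ∧ 0)) ∨ c = max(0.33, 0.33) = 0.33
c ∨ c = max(0.33, 0.33) = 0.33
~(c ∨ c) = 1 − 0.33 = 0.67
~~(c ∨ c) = 1 − 0.67 = 0.33
((c ∨ (c ∧ 0)) ∨ c) ∧ ~~(c ∨ c) = min(0.33, 0.33) = 0.33
~1 = 1 − 1.00 = 0.00
~~1 = 1 − 0.00 = 1.00
~~~1 = 1 − 1.00 = 0.00
(((c ∨ (c ∧ 0)) ∨ c) ∧ ~~(c ∨ c)) → ~~~1 = min(1, 1 − 0.33 + 0.00) = min(1, 0.67) = 0.67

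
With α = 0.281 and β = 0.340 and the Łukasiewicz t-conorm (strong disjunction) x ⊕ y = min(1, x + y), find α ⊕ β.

α ⊕ β = min(1, 0.281 + 0.340) = min(1, 0.621) = 0.621
For comparison, the Gödel t-conorm max(x, y) would give 0.340.

0.621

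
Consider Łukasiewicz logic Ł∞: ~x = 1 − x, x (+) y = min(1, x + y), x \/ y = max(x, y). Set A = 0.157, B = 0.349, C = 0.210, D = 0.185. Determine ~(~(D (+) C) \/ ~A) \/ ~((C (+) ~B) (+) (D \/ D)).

D (+) C = min(1, 0.185 + 0.210) = min(1, 0.395) = 0.395
~(D (+) C) = 1 − 0.395 = 0.605
~A = 1 − 0.157 = 0.843
~(D (+) C) \/ ~A = max(0.605, 0.843) = 0.843
~(~(D (+) C) \/ ~A) = 1 − 0.843 = 0.157
~B = 1 − 0.349 = 0.651
C (+) ~B = min(1, 0.210 + 0.651) = min(1, 0.861) = 0.861
D \/ D = max(0.185, 0.185) = 0.185
(C (+) ~B) (+) (D \/ D) = min(1, 0.861 + 0.185) = min(1, 1.046) = 1.000
~((C (+) ~B) (+) (D \/ D)) = 1 − 1.000 = 0.000
~(~(D (+) C) \/ ~A) \/ ~((C (+) ~B) (+) (D \/ D)) = max(0.157, 0.000) = 0.157

0.157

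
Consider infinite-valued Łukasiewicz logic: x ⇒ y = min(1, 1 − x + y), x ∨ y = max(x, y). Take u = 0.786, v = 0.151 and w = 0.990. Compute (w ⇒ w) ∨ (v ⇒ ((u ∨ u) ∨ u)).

1.000

w ⇒ w = min(1, 1 − 0.990 + 0.990) = min(1, 1.000) = 1.000
u ∨ u = max(0.786, 0.786) = 0.786
(u ∨ u) ∨ u = max(0.786, 0.786) = 0.786
v ⇒ ((u ∨ u) ∨ u) = min(1, 1 − 0.151 + 0.786) = min(1, 1.635) = 1.000
(w ⇒ w) ∨ (v ⇒ ((u ∨ u) ∨ u)) = max(1.000, 1.000) = 1.000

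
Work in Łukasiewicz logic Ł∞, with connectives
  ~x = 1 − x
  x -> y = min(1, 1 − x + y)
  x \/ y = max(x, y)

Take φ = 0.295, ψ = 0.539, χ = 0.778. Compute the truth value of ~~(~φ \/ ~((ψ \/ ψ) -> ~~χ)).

~φ = 1 − 0.295 = 0.705
ψ \/ ψ = max(0.539, 0.539) = 0.539
~χ = 1 − 0.778 = 0.222
~~χ = 1 − 0.222 = 0.778
(ψ \/ ψ) -> ~~χ = min(1, 1 − 0.539 + 0.778) = min(1, 1.239) = 1.000
~((ψ \/ ψ) -> ~~χ) = 1 − 1.000 = 0.000
~φ \/ ~((ψ \/ ψ) -> ~~χ) = max(0.705, 0.000) = 0.705
~(~φ \/ ~((ψ \/ ψ) -> ~~χ)) = 1 − 0.705 = 0.295
~~(~φ \/ ~((ψ \/ ψ) -> ~~χ)) = 1 − 0.295 = 0.705

0.705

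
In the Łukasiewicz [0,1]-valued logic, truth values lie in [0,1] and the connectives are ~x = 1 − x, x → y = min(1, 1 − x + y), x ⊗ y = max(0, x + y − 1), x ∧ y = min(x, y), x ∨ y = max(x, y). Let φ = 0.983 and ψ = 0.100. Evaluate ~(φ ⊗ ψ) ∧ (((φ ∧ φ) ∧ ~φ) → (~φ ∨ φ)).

0.917

φ ⊗ ψ = max(0, 0.983 + 0.100 − 1) = max(0, 0.083) = 0.083
~(φ ⊗ ψ) = 1 − 0.083 = 0.917
φ ∧ φ = min(0.983, 0.983) = 0.983
~φ = 1 − 0.983 = 0.017
(φ ∧ φ) ∧ ~φ = min(0.983, 0.017) = 0.017
~φ ∨ φ = max(0.017, 0.983) = 0.983
((φ ∧ φ) ∧ ~φ) → (~φ ∨ φ) = min(1, 1 − 0.017 + 0.983) = min(1, 1.966) = 1.000
~(φ ⊗ ψ) ∧ (((φ ∧ φ) ∧ ~φ) → (~φ ∨ φ)) = min(0.917, 1.000) = 0.917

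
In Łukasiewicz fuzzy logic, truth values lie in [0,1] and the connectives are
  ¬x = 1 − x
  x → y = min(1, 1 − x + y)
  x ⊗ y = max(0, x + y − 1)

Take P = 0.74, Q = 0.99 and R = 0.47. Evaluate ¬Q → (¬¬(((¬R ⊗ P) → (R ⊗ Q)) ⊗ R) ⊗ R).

0.99

¬Q = 1 − 0.99 = 0.01
¬R = 1 − 0.47 = 0.53
¬R ⊗ P = max(0, 0.53 + 0.74 − 1) = max(0, 0.27) = 0.27
R ⊗ Q = max(0, 0.47 + 0.99 − 1) = max(0, 0.46) = 0.46
(¬R ⊗ P) → (R ⊗ Q) = min(1, 1 − 0.27 + 0.46) = min(1, 1.19) = 1.00
((¬R ⊗ P) → (R ⊗ Q)) ⊗ R = max(0, 1.00 + 0.47 − 1) = max(0, 0.47) = 0.47
¬(((¬R ⊗ P) → (R ⊗ Q)) ⊗ R) = 1 − 0.47 = 0.53
¬¬(((¬R ⊗ P) → (R ⊗ Q)) ⊗ R) = 1 − 0.53 = 0.47
¬¬(((¬R ⊗ P) → (R ⊗ Q)) ⊗ R) ⊗ R = max(0, 0.47 + 0.47 − 1) = max(0, -0.06) = 0.00
¬Q → (¬¬(((¬R ⊗ P) → (R ⊗ Q)) ⊗ R) ⊗ R) = min(1, 1 − 0.01 + 0.00) = min(1, 0.99) = 0.99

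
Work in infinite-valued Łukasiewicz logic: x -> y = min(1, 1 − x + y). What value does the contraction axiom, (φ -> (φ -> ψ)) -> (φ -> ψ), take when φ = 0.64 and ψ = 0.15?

φ -> ψ = min(1, 1 − 0.64 + 0.15) = min(1, 0.51) = 0.51
φ -> (φ -> ψ) = min(1, 1 − 0.64 + 0.51) = min(1, 0.87) = 0.87
(φ -> (φ -> ψ)) -> (φ -> ψ) = min(1, 1 − 0.87 + 0.51) = min(1, 0.64) = 0.64
(The value 0.64 < 1 shows this instance is not satisfied; fails in Ł∞ (the t-norm is not idempotent).)

0.64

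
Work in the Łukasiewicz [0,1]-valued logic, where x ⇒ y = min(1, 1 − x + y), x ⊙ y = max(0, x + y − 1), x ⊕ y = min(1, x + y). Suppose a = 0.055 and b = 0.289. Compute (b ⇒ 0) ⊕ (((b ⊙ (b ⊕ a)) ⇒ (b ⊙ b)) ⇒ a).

b ⇒ 0 = min(1, 1 − 0.289 + 0.000) = min(1, 0.711) = 0.711
b ⊕ a = min(1, 0.289 + 0.055) = min(1, 0.344) = 0.344
b ⊙ (b ⊕ a) = max(0, 0.289 + 0.344 − 1) = max(0, -0.367) = 0.000
b ⊙ b = max(0, 0.289 + 0.289 − 1) = max(0, -0.422) = 0.000
(b ⊙ (b ⊕ a)) ⇒ (b ⊙ b) = min(1, 1 − 0.000 + 0.000) = min(1, 1.000) = 1.000
((b ⊙ (b ⊕ a)) ⇒ (b ⊙ b)) ⇒ a = min(1, 1 − 1.000 + 0.055) = min(1, 0.055) = 0.055
(b ⇒ 0) ⊕ (((b ⊙ (b ⊕ a)) ⇒ (b ⊙ b)) ⇒ a) = min(1, 0.711 + 0.055) = min(1, 0.766) = 0.766

0.766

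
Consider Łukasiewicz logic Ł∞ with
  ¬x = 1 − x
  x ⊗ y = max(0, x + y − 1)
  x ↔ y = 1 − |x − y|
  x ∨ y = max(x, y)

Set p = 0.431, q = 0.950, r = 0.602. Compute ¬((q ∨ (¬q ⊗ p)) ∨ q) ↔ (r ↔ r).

¬q = 1 − 0.950 = 0.050
¬q ⊗ p = max(0, 0.050 + 0.431 − 1) = max(0, -0.519) = 0.000
q ∨ (¬q ⊗ p) = max(0.950, 0.000) = 0.950
(q ∨ (¬q ⊗ p)) ∨ q = max(0.950, 0.950) = 0.950
¬((q ∨ (¬q ⊗ p)) ∨ q) = 1 − 0.950 = 0.050
r ↔ r = 1 − |0.602 − 0.602| = 1 − 0.000 = 1.000
¬((q ∨ (¬q ⊗ p)) ∨ q) ↔ (r ↔ r) = 1 − |0.050 − 1.000| = 1 − 0.950 = 0.050

0.050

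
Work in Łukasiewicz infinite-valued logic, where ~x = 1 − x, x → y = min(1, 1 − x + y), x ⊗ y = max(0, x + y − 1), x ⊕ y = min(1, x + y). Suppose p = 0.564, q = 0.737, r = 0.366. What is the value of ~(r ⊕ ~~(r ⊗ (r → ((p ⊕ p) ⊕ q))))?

p ⊕ p = min(1, 0.564 + 0.564) = min(1, 1.128) = 1.000
(p ⊕ p) ⊕ q = min(1, 1.000 + 0.737) = min(1, 1.737) = 1.000
r → ((p ⊕ p) ⊕ q) = min(1, 1 − 0.366 + 1.000) = min(1, 1.634) = 1.000
r ⊗ (r → ((p ⊕ p) ⊕ q)) = max(0, 0.366 + 1.000 − 1) = max(0, 0.366) = 0.366
~(r ⊗ (r → ((p ⊕ p) ⊕ q))) = 1 − 0.366 = 0.634
~~(r ⊗ (r → ((p ⊕ p) ⊕ q))) = 1 − 0.634 = 0.366
r ⊕ ~~(r ⊗ (r → ((p ⊕ p) ⊕ q))) = min(1, 0.366 + 0.366) = min(1, 0.732) = 0.732
~(r ⊕ ~~(r ⊗ (r → ((p ⊕ p) ⊕ q)))) = 1 − 0.732 = 0.268

0.268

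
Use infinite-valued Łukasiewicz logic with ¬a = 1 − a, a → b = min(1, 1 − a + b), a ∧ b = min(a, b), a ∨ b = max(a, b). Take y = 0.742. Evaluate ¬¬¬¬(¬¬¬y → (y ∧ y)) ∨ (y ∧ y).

1.000

¬y = 1 − 0.742 = 0.258
¬¬y = 1 − 0.258 = 0.742
¬¬¬y = 1 − 0.742 = 0.258
y ∧ y = min(0.742, 0.742) = 0.742
¬¬¬y → (y ∧ y) = min(1, 1 − 0.258 + 0.742) = min(1, 1.484) = 1.000
¬(¬¬¬y → (y ∧ y)) = 1 − 1.000 = 0.000
¬¬(¬¬¬y → (y ∧ y)) = 1 − 0.000 = 1.000
¬¬¬(¬¬¬y → (y ∧ y)) = 1 − 1.000 = 0.000
¬¬¬¬(¬¬¬y → (y ∧ y)) = 1 − 0.000 = 1.000
¬¬¬¬(¬¬¬y → (y ∧ y)) ∨ (y ∧ y) = max(1.000, 0.742) = 1.000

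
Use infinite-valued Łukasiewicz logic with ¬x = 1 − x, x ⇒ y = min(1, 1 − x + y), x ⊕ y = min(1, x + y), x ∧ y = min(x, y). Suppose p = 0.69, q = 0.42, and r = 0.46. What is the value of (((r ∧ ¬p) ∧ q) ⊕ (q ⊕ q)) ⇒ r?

¬p = 1 − 0.69 = 0.31
r ∧ ¬p = min(0.46, 0.31) = 0.31
(r ∧ ¬p) ∧ q = min(0.31, 0.42) = 0.31
q ⊕ q = min(1, 0.42 + 0.42) = min(1, 0.84) = 0.84
((r ∧ ¬p) ∧ q) ⊕ (q ⊕ q) = min(1, 0.31 + 0.84) = min(1, 1.15) = 1.00
(((r ∧ ¬p) ∧ q) ⊕ (q ⊕ q)) ⇒ r = min(1, 1 − 1.00 + 0.46) = min(1, 0.46) = 0.46

0.46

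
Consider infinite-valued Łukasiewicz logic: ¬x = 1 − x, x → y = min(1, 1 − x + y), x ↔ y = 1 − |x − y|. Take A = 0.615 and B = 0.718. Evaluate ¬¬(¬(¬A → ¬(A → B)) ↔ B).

0.667

¬A = 1 − 0.615 = 0.385
A → B = min(1, 1 − 0.615 + 0.718) = min(1, 1.103) = 1.000
¬(A → B) = 1 − 1.000 = 0.000
¬A → ¬(A → B) = min(1, 1 − 0.385 + 0.000) = min(1, 0.615) = 0.615
¬(¬A → ¬(A → B)) = 1 − 0.615 = 0.385
¬(¬A → ¬(A → B)) ↔ B = 1 − |0.385 − 0.718| = 1 − 0.333 = 0.667
¬(¬(¬A → ¬(A → B)) ↔ B) = 1 − 0.667 = 0.333
¬¬(¬(¬A → ¬(A → B)) ↔ B) = 1 − 0.333 = 0.667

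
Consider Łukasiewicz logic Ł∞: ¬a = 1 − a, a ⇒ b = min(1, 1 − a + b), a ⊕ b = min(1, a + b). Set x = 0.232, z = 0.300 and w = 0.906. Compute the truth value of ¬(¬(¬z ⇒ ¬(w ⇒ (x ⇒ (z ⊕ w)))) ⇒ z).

¬z = 1 − 0.300 = 0.700
z ⊕ w = min(1, 0.300 + 0.906) = min(1, 1.206) = 1.000
x ⇒ (z ⊕ w) = min(1, 1 − 0.232 + 1.000) = min(1, 1.768) = 1.000
w ⇒ (x ⇒ (z ⊕ w)) = min(1, 1 − 0.906 + 1.000) = min(1, 1.094) = 1.000
¬(w ⇒ (x ⇒ (z ⊕ w))) = 1 − 1.000 = 0.000
¬z ⇒ ¬(w ⇒ (x ⇒ (z ⊕ w))) = min(1, 1 − 0.700 + 0.000) = min(1, 0.300) = 0.300
¬(¬z ⇒ ¬(w ⇒ (x ⇒ (z ⊕ w)))) = 1 − 0.300 = 0.700
¬(¬z ⇒ ¬(w ⇒ (x ⇒ (z ⊕ w)))) ⇒ z = min(1, 1 − 0.700 + 0.300) = min(1, 0.600) = 0.600
¬(¬(¬z ⇒ ¬(w ⇒ (x ⇒ (z ⊕ w)))) ⇒ z) = 1 − 0.600 = 0.400

0.400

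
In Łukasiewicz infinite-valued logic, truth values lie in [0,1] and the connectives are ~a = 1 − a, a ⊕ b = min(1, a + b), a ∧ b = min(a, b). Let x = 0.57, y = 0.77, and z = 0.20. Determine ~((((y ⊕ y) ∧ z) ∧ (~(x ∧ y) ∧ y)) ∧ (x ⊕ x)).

y ⊕ y = min(1, 0.77 + 0.77) = min(1, 1.54) = 1.00
(y ⊕ y) ∧ z = min(1.00, 0.20) = 0.20
x ∧ y = min(0.57, 0.77) = 0.57
~(x ∧ y) = 1 − 0.57 = 0.43
~(x ∧ y) ∧ y = min(0.43, 0.77) = 0.43
((y ⊕ y) ∧ z) ∧ (~(x ∧ y) ∧ y) = min(0.20, 0.43) = 0.20
x ⊕ x = min(1, 0.57 + 0.57) = min(1, 1.14) = 1.00
(((y ⊕ y) ∧ z) ∧ (~(x ∧ y) ∧ y)) ∧ (x ⊕ x) = min(0.20, 1.00) = 0.20
~((((y ⊕ y) ∧ z) ∧ (~(x ∧ y) ∧ y)) ∧ (x ⊕ x)) = 1 − 0.20 = 0.80

0.80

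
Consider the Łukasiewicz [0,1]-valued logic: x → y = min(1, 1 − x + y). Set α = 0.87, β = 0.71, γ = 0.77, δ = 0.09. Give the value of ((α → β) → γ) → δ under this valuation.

0.16

α → β = min(1, 1 − 0.87 + 0.71) = min(1, 0.84) = 0.84
(α → β) → γ = min(1, 1 − 0.84 + 0.77) = min(1, 0.93) = 0.93
((α → β) → γ) → δ = min(1, 1 − 0.93 + 0.09) = min(1, 0.16) = 0.16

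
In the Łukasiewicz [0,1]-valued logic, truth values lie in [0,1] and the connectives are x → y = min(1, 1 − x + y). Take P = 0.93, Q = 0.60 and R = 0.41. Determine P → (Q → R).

Q → R = min(1, 1 − 0.60 + 0.41) = min(1, 0.81) = 0.81
P → (Q → R) = min(1, 1 − 0.93 + 0.81) = min(1, 0.88) = 0.88

0.88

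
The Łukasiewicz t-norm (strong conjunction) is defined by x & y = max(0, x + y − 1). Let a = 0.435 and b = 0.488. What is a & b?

0.000

a & b = max(0, 0.435 + 0.488 − 1) = max(0, -0.077) = 0.000
For comparison, the Gödel (minimum) t-norm min(x, y) would give 0.435.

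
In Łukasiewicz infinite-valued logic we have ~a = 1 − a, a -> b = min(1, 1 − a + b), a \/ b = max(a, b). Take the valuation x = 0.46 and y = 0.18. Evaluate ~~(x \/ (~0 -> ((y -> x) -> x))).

0.46

~0 = 1 − 0.00 = 1.00
y -> x = min(1, 1 − 0.18 + 0.46) = min(1, 1.28) = 1.00
(y -> x) -> x = min(1, 1 − 1.00 + 0.46) = min(1, 0.46) = 0.46
~0 -> ((y -> x) -> x) = min(1, 1 − 1.00 + 0.46) = min(1, 0.46) = 0.46
x \/ (~0 -> ((y -> x) -> x)) = max(0.46, 0.46) = 0.46
~(x \/ (~0 -> ((y -> x) -> x))) = 1 − 0.46 = 0.54
~~(x \/ (~0 -> ((y -> x) -> x))) = 1 − 0.54 = 0.46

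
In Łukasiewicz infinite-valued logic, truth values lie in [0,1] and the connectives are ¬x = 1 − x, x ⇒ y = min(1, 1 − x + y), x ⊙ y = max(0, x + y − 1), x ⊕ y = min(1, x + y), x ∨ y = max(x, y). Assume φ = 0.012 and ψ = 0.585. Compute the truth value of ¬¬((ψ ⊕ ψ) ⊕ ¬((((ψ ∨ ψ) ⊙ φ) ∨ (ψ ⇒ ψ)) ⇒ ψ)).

ψ ⊕ ψ = min(1, 0.585 + 0.585) = min(1, 1.170) = 1.000
ψ ∨ ψ = max(0.585, 0.585) = 0.585
(ψ ∨ ψ) ⊙ φ = max(0, 0.585 + 0.012 − 1) = max(0, -0.403) = 0.000
ψ ⇒ ψ = min(1, 1 − 0.585 + 0.585) = min(1, 1.000) = 1.000
((ψ ∨ ψ) ⊙ φ) ∨ (ψ ⇒ ψ) = max(0.000, 1.000) = 1.000
(((ψ ∨ ψ) ⊙ φ) ∨ (ψ ⇒ ψ)) ⇒ ψ = min(1, 1 − 1.000 + 0.585) = min(1, 0.585) = 0.585
¬((((ψ ∨ ψ) ⊙ φ) ∨ (ψ ⇒ ψ)) ⇒ ψ) = 1 − 0.585 = 0.415
(ψ ⊕ ψ) ⊕ ¬((((ψ ∨ ψ) ⊙ φ) ∨ (ψ ⇒ ψ)) ⇒ ψ) = min(1, 1.000 + 0.415) = min(1, 1.415) = 1.000
¬((ψ ⊕ ψ) ⊕ ¬((((ψ ∨ ψ) ⊙ φ) ∨ (ψ ⇒ ψ)) ⇒ ψ)) = 1 − 1.000 = 0.000
¬¬((ψ ⊕ ψ) ⊕ ¬((((ψ ∨ ψ) ⊙ φ) ∨ (ψ ⇒ ψ)) ⇒ ψ)) = 1 − 0.000 = 1.000

1.000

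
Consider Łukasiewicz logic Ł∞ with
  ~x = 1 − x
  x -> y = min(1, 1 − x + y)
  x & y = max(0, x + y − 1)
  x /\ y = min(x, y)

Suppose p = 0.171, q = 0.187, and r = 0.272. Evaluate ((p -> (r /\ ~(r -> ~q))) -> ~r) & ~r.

~q = 1 − 0.187 = 0.813
r -> ~q = min(1, 1 − 0.272 + 0.813) = min(1, 1.541) = 1.000
~(r -> ~q) = 1 − 1.000 = 0.000
r /\ ~(r -> ~q) = min(0.272, 0.000) = 0.000
p -> (r /\ ~(r -> ~q)) = min(1, 1 − 0.171 + 0.000) = min(1, 0.829) = 0.829
~r = 1 − 0.272 = 0.728
(p -> (r /\ ~(r -> ~q))) -> ~r = min(1, 1 − 0.829 + 0.728) = min(1, 0.899) = 0.899
((p -> (r /\ ~(r -> ~q))) -> ~r) & ~r = max(0, 0.899 + 0.728 − 1) = max(0, 0.627) = 0.627

0.627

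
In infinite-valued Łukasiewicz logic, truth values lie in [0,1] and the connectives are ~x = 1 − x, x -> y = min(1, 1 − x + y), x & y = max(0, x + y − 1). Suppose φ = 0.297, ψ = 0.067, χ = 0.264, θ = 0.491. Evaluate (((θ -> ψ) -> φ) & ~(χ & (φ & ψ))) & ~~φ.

θ -> ψ = min(1, 1 − 0.491 + 0.067) = min(1, 0.576) = 0.576
(θ -> ψ) -> φ = min(1, 1 − 0.576 + 0.297) = min(1, 0.721) = 0.721
φ & ψ = max(0, 0.297 + 0.067 − 1) = max(0, -0.636) = 0.000
χ & (φ & ψ) = max(0, 0.264 + 0.000 − 1) = max(0, -0.736) = 0.000
~(χ & (φ & ψ)) = 1 − 0.000 = 1.000
((θ -> ψ) -> φ) & ~(χ & (φ & ψ)) = max(0, 0.721 + 1.000 − 1) = max(0, 0.721) = 0.721
~φ = 1 − 0.297 = 0.703
~~φ = 1 − 0.703 = 0.297
(((θ -> ψ) -> φ) & ~(χ & (φ & ψ))) & ~~φ = max(0, 0.721 + 0.297 − 1) = max(0, 0.018) = 0.018

0.018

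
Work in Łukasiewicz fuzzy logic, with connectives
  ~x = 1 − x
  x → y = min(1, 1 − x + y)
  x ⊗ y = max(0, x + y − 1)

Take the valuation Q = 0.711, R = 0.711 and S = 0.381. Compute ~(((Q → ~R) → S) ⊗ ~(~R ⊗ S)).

0.197

~R = 1 − 0.711 = 0.289
Q → ~R = min(1, 1 − 0.711 + 0.289) = min(1, 0.578) = 0.578
(Q → ~R) → S = min(1, 1 − 0.578 + 0.381) = min(1, 0.803) = 0.803
~R ⊗ S = max(0, 0.289 + 0.381 − 1) = max(0, -0.330) = 0.000
~(~R ⊗ S) = 1 − 0.000 = 1.000
((Q → ~R) → S) ⊗ ~(~R ⊗ S) = max(0, 0.803 + 1.000 − 1) = max(0, 0.803) = 0.803
~(((Q → ~R) → S) ⊗ ~(~R ⊗ S)) = 1 − 0.803 = 0.197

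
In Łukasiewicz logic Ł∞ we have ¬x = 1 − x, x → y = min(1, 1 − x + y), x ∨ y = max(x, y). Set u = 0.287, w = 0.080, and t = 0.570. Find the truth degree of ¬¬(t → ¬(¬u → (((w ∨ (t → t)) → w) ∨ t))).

0.573

¬u = 1 − 0.287 = 0.713
t → t = min(1, 1 − 0.570 + 0.570) = min(1, 1.000) = 1.000
w ∨ (t → t) = max(0.080, 1.000) = 1.000
(w ∨ (t → t)) → w = min(1, 1 − 1.000 + 0.080) = min(1, 0.080) = 0.080
((w ∨ (t → t)) → w) ∨ t = max(0.080, 0.570) = 0.570
¬u → (((w ∨ (t → t)) → w) ∨ t) = min(1, 1 − 0.713 + 0.570) = min(1, 0.857) = 0.857
¬(¬u → (((w ∨ (t → t)) → w) ∨ t)) = 1 − 0.857 = 0.143
t → ¬(¬u → (((w ∨ (t → t)) → w) ∨ t)) = min(1, 1 − 0.570 + 0.143) = min(1, 0.573) = 0.573
¬(t → ¬(¬u → (((w ∨ (t → t)) → w) ∨ t))) = 1 − 0.573 = 0.427
¬¬(t → ¬(¬u → (((w ∨ (t → t)) → w) ∨ t))) = 1 − 0.427 = 0.573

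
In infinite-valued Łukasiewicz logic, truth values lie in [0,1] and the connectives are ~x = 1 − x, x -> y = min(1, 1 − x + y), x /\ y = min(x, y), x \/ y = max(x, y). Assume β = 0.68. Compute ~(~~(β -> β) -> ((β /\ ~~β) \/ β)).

β -> β = min(1, 1 − 0.68 + 0.68) = min(1, 1.00) = 1.00
~(β -> β) = 1 − 1.00 = 0.00
~~(β -> β) = 1 − 0.00 = 1.00
~β = 1 − 0.68 = 0.32
~~β = 1 − 0.32 = 0.68
β /\ ~~β = min(0.68, 0.68) = 0.68
(β /\ ~~β) \/ β = max(0.68, 0.68) = 0.68
~~(β -> β) -> ((β /\ ~~β) \/ β) = min(1, 1 − 1.00 + 0.68) = min(1, 0.68) = 0.68
~(~~(β -> β) -> ((β /\ ~~β) \/ β)) = 1 − 0.68 = 0.32

0.32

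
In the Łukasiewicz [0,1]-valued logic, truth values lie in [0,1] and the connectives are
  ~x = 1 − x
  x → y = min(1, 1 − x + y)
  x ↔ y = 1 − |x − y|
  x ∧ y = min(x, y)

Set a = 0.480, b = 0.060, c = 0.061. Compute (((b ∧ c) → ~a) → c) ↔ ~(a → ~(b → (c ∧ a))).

b ∧ c = min(0.060, 0.061) = 0.060
~a = 1 − 0.480 = 0.520
(b ∧ c) → ~a = min(1, 1 − 0.060 + 0.520) = min(1, 1.460) = 1.000
((b ∧ c) → ~a) → c = min(1, 1 − 1.000 + 0.061) = min(1, 0.061) = 0.061
c ∧ a = min(0.061, 0.480) = 0.061
b → (c ∧ a) = min(1, 1 − 0.060 + 0.061) = min(1, 1.001) = 1.000
~(b → (c ∧ a)) = 1 − 1.000 = 0.000
a → ~(b → (c ∧ a)) = min(1, 1 − 0.480 + 0.000) = min(1, 0.520) = 0.520
~(a → ~(b → (c ∧ a))) = 1 − 0.520 = 0.480
(((b ∧ c) → ~a) → c) ↔ ~(a → ~(b → (c ∧ a))) = 1 − |0.061 − 0.480| = 1 − 0.419 = 0.581

0.581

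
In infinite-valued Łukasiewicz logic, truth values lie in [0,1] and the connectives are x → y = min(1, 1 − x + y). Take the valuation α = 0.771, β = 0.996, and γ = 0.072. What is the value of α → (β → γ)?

β → γ = min(1, 1 − 0.996 + 0.072) = min(1, 0.076) = 0.076
α → (β → γ) = min(1, 1 − 0.771 + 0.076) = min(1, 0.305) = 0.305

0.305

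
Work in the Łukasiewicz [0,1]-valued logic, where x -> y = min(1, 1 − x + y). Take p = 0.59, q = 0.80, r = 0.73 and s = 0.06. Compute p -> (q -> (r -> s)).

r -> s = min(1, 1 − 0.73 + 0.06) = min(1, 0.33) = 0.33
q -> (r -> s) = min(1, 1 − 0.80 + 0.33) = min(1, 0.53) = 0.53
p -> (q -> (r -> s)) = min(1, 1 − 0.59 + 0.53) = min(1, 0.94) = 0.94

0.94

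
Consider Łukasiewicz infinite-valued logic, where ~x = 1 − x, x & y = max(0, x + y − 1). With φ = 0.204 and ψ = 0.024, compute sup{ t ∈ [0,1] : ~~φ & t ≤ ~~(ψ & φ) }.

0.796

~φ = 1 − 0.204 = 0.796
~~φ = 1 − 0.796 = 0.204
So the left factor is ~~φ = 0.204.
ψ & φ = max(0, 0.024 + 0.204 − 1) = max(0, -0.772) = 0.000
~(ψ & φ) = 1 − 0.000 = 1.000
~~(ψ & φ) = 1 − 1.000 = 0.000
So the right-hand bound is ~~(ψ & φ) = 0.000.
The residuum of the Łukasiewicz t-norm gives the supremum: min(1, 1 − 0.204 + 0.000).
1 − 0.204 + 0.000 = 0.796, so t = min(1, 0.796) = 0.796.
Check: 0.204 & 0.796 = max(0, 0.000) = 0.000 ≤ 0.000.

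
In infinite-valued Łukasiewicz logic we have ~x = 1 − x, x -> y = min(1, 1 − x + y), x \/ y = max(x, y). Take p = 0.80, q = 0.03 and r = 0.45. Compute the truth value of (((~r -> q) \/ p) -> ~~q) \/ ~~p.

~r = 1 − 0.45 = 0.55
~r -> q = min(1, 1 − 0.55 + 0.03) = min(1, 0.48) = 0.48
(~r -> q) \/ p = max(0.48, 0.80) = 0.80
~q = 1 − 0.03 = 0.97
~~q = 1 − 0.97 = 0.03
((~r -> q) \/ p) -> ~~q = min(1, 1 − 0.80 + 0.03) = min(1, 0.23) = 0.23
~p = 1 − 0.80 = 0.20
~~p = 1 − 0.20 = 0.80
(((~r -> q) \/ p) -> ~~q) \/ ~~p = max(0.23, 0.80) = 0.80

0.80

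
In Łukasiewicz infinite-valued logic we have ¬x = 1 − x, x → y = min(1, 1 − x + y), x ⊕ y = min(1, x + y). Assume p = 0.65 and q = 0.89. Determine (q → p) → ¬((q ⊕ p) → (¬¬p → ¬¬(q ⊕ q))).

q → p = min(1, 1 − 0.89 + 0.65) = min(1, 0.76) = 0.76
q ⊕ p = min(1, 0.89 + 0.65) = min(1, 1.54) = 1.00
¬p = 1 − 0.65 = 0.35
¬¬p = 1 − 0.35 = 0.65
q ⊕ q = min(1, 0.89 + 0.89) = min(1, 1.78) = 1.00
¬(q ⊕ q) = 1 − 1.00 = 0.00
¬¬(q ⊕ q) = 1 − 0.00 = 1.00
¬¬p → ¬¬(q ⊕ q) = min(1, 1 − 0.65 + 1.00) = min(1, 1.35) = 1.00
(q ⊕ p) → (¬¬p → ¬¬(q ⊕ q)) = min(1, 1 − 1.00 + 1.00) = min(1, 1.00) = 1.00
¬((q ⊕ p) → (¬¬p → ¬¬(q ⊕ q))) = 1 − 1.00 = 0.00
(q → p) → ¬((q ⊕ p) → (¬¬p → ¬¬(q ⊕ q))) = min(1, 1 − 0.76 + 0.00) = min(1, 0.24) = 0.24

0.24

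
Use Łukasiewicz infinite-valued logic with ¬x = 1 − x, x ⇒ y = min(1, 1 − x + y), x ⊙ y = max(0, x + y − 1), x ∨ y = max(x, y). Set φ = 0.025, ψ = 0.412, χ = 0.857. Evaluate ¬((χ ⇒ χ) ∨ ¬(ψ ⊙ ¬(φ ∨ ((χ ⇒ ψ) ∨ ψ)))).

0.000

χ ⇒ χ = min(1, 1 − 0.857 + 0.857) = min(1, 1.000) = 1.000
χ ⇒ ψ = min(1, 1 − 0.857 + 0.412) = min(1, 0.555) = 0.555
(χ ⇒ ψ) ∨ ψ = max(0.555, 0.412) = 0.555
φ ∨ ((χ ⇒ ψ) ∨ ψ) = max(0.025, 0.555) = 0.555
¬(φ ∨ ((χ ⇒ ψ) ∨ ψ)) = 1 − 0.555 = 0.445
ψ ⊙ ¬(φ ∨ ((χ ⇒ ψ) ∨ ψ)) = max(0, 0.412 + 0.445 − 1) = max(0, -0.143) = 0.000
¬(ψ ⊙ ¬(φ ∨ ((χ ⇒ ψ) ∨ ψ))) = 1 − 0.000 = 1.000
(χ ⇒ χ) ∨ ¬(ψ ⊙ ¬(φ ∨ ((χ ⇒ ψ) ∨ ψ))) = max(1.000, 1.000) = 1.000
¬((χ ⇒ χ) ∨ ¬(ψ ⊙ ¬(φ ∨ ((χ ⇒ ψ) ∨ ψ)))) = 1 − 1.000 = 0.000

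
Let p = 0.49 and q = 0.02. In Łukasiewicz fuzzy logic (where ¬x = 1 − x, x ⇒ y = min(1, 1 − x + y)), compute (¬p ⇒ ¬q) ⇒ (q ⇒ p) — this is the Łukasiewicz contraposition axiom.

¬p = 1 − 0.49 = 0.51
¬q = 1 − 0.02 = 0.98
¬p ⇒ ¬q = min(1, 1 − 0.51 + 0.98) = min(1, 1.47) = 1.00
q ⇒ p = min(1, 1 − 0.02 + 0.49) = min(1, 1.47) = 1.00
(¬p ⇒ ¬q) ⇒ (q ⇒ p) = min(1, 1 − 1.00 + 1.00) = min(1, 1.00) = 1.00
(As expected: an axiom of Ł∞, always 1.)

1.00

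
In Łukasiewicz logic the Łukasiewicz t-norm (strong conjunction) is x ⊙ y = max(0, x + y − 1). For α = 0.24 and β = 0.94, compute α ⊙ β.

α ⊙ β = max(0, 0.24 + 0.94 − 1) = max(0, 0.18) = 0.18
For comparison, the Gödel (minimum) t-norm min(x, y) would give 0.24.

0.18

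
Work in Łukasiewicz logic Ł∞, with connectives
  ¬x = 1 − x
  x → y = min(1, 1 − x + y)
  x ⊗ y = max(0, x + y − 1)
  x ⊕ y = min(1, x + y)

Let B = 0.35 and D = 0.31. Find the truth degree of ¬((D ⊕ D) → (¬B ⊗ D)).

0.62

D ⊕ D = min(1, 0.31 + 0.31) = min(1, 0.62) = 0.62
¬B = 1 − 0.35 = 0.65
¬B ⊗ D = max(0, 0.65 + 0.31 − 1) = max(0, -0.04) = 0.00
(D ⊕ D) → (¬B ⊗ D) = min(1, 1 − 0.62 + 0.00) = min(1, 0.38) = 0.38
¬((D ⊕ D) → (¬B ⊗ D)) = 1 − 0.38 = 0.62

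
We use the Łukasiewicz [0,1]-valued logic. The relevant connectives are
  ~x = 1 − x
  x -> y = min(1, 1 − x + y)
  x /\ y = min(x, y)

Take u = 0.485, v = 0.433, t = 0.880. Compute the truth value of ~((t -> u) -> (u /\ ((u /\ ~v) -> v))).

t -> u = min(1, 1 − 0.880 + 0.485) = min(1, 0.605) = 0.605
~v = 1 − 0.433 = 0.567
u /\ ~v = min(0.485, 0.567) = 0.485
(u /\ ~v) -> v = min(1, 1 − 0.485 + 0.433) = min(1, 0.948) = 0.948
u /\ ((u /\ ~v) -> v) = min(0.485, 0.948) = 0.485
(t -> u) -> (u /\ ((u /\ ~v) -> v)) = min(1, 1 − 0.605 + 0.485) = min(1, 0.880) = 0.880
~((t -> u) -> (u /\ ((u /\ ~v) -> v))) = 1 − 0.880 = 0.120

0.120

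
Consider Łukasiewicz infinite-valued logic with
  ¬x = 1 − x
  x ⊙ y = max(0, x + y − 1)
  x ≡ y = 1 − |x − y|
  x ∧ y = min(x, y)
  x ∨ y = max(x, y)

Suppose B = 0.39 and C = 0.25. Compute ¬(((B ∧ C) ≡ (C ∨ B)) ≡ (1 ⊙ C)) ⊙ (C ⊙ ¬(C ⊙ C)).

B ∧ C = min(0.39, 0.25) = 0.25
C ∨ B = max(0.25, 0.39) = 0.39
(B ∧ C) ≡ (C ∨ B) = 1 − |0.25 − 0.39| = 1 − 0.14 = 0.86
1 ⊙ C = max(0, 1.00 + 0.25 − 1) = max(0, 0.25) = 0.25
((B ∧ C) ≡ (C ∨ B)) ≡ (1 ⊙ C) = 1 − |0.86 − 0.25| = 1 − 0.61 = 0.39
¬(((B ∧ C) ≡ (C ∨ B)) ≡ (1 ⊙ C)) = 1 − 0.39 = 0.61
C ⊙ C = max(0, 0.25 + 0.25 − 1) = max(0, -0.50) = 0.00
¬(C ⊙ C) = 1 − 0.00 = 1.00
C ⊙ ¬(C ⊙ C) = max(0, 0.25 + 1.00 − 1) = max(0, 0.25) = 0.25
¬(((B ∧ C) ≡ (C ∨ B)) ≡ (1 ⊙ C)) ⊙ (C ⊙ ¬(C ⊙ C)) = max(0, 0.61 + 0.25 − 1) = max(0, -0.14) = 0.00

0.00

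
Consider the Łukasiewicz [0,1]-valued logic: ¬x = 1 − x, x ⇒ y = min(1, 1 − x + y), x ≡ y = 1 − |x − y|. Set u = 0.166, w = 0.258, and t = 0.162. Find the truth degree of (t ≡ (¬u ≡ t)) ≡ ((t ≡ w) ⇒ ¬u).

0.904

¬u = 1 − 0.166 = 0.834
¬u ≡ t = 1 − |0.834 − 0.162| = 1 − 0.672 = 0.328
t ≡ (¬u ≡ t) = 1 − |0.162 − 0.328| = 1 − 0.166 = 0.834
t ≡ w = 1 − |0.162 − 0.258| = 1 − 0.096 = 0.904
(t ≡ w) ⇒ ¬u = min(1, 1 − 0.904 + 0.834) = min(1, 0.930) = 0.930
(t ≡ (¬u ≡ t)) ≡ ((t ≡ w) ⇒ ¬u) = 1 − |0.834 − 0.930| = 1 − 0.096 = 0.904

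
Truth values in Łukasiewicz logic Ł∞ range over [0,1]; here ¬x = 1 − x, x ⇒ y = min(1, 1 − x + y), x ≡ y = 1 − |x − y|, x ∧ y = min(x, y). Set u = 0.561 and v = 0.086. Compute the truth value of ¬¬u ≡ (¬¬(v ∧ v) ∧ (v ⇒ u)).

0.525

¬u = 1 − 0.561 = 0.439
¬¬u = 1 − 0.439 = 0.561
v ∧ v = min(0.086, 0.086) = 0.086
¬(v ∧ v) = 1 − 0.086 = 0.914
¬¬(v ∧ v) = 1 − 0.914 = 0.086
v ⇒ u = min(1, 1 − 0.086 + 0.561) = min(1, 1.475) = 1.000
¬¬(v ∧ v) ∧ (v ⇒ u) = min(0.086, 1.000) = 0.086
¬¬u ≡ (¬¬(v ∧ v) ∧ (v ⇒ u)) = 1 − |0.561 − 0.086| = 1 − 0.475 = 0.525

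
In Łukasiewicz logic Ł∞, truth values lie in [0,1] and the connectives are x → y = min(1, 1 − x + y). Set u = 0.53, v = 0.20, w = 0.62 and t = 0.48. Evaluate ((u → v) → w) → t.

u → v = min(1, 1 − 0.53 + 0.20) = min(1, 0.67) = 0.67
(u → v) → w = min(1, 1 − 0.67 + 0.62) = min(1, 0.95) = 0.95
((u → v) → w) → t = min(1, 1 − 0.95 + 0.48) = min(1, 0.53) = 0.53

0.53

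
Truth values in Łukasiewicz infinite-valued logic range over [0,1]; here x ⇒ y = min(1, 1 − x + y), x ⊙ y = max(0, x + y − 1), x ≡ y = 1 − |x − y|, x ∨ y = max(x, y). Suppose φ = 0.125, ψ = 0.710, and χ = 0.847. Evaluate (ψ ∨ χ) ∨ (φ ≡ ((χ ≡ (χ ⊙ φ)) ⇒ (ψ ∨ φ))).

ψ ∨ χ = max(0.710, 0.847) = 0.847
χ ⊙ φ = max(0, 0.847 + 0.125 − 1) = max(0, -0.028) = 0.000
χ ≡ (χ ⊙ φ) = 1 − |0.847 − 0.000| = 1 − 0.847 = 0.153
ψ ∨ φ = max(0.710, 0.125) = 0.710
(χ ≡ (χ ⊙ φ)) ⇒ (ψ ∨ φ) = min(1, 1 − 0.153 + 0.710) = min(1, 1.557) = 1.000
φ ≡ ((χ ≡ (χ ⊙ φ)) ⇒ (ψ ∨ φ)) = 1 − |0.125 − 1.000| = 1 − 0.875 = 0.125
(ψ ∨ χ) ∨ (φ ≡ ((χ ≡ (χ ⊙ φ)) ⇒ (ψ ∨ φ))) = max(0.847, 0.125) = 0.847

0.847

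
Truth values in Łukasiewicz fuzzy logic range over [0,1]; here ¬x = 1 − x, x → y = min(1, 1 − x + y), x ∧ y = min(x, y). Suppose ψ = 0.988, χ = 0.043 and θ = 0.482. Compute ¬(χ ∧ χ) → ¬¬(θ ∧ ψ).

0.525

χ ∧ χ = min(0.043, 0.043) = 0.043
¬(χ ∧ χ) = 1 − 0.043 = 0.957
θ ∧ ψ = min(0.482, 0.988) = 0.482
¬(θ ∧ ψ) = 1 − 0.482 = 0.518
¬¬(θ ∧ ψ) = 1 − 0.518 = 0.482
¬(χ ∧ χ) → ¬¬(θ ∧ ψ) = min(1, 1 − 0.957 + 0.482) = min(1, 0.525) = 0.525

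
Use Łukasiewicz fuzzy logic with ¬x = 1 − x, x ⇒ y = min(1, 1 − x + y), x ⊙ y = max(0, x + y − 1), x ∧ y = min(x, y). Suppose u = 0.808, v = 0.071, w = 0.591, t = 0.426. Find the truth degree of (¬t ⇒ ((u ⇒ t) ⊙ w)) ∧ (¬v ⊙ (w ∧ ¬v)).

0.520

¬t = 1 − 0.426 = 0.574
u ⇒ t = min(1, 1 − 0.808 + 0.426) = min(1, 0.618) = 0.618
(u ⇒ t) ⊙ w = max(0, 0.618 + 0.591 − 1) = max(0, 0.209) = 0.209
¬t ⇒ ((u ⇒ t) ⊙ w) = min(1, 1 − 0.574 + 0.209) = min(1, 0.635) = 0.635
¬v = 1 − 0.071 = 0.929
w ∧ ¬v = min(0.591, 0.929) = 0.591
¬v ⊙ (w ∧ ¬v) = max(0, 0.929 + 0.591 − 1) = max(0, 0.520) = 0.520
(¬t ⇒ ((u ⇒ t) ⊙ w)) ∧ (¬v ⊙ (w ∧ ¬v)) = min(0.635, 0.520) = 0.520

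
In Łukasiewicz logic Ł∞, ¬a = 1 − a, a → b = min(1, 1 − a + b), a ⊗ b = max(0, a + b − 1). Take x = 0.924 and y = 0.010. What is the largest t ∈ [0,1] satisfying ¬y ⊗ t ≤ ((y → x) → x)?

0.934

¬y = 1 − 0.010 = 0.990
So the left factor is ¬y = 0.990.
y → x = min(1, 1 − 0.010 + 0.924) = min(1, 1.914) = 1.000
(y → x) → x = min(1, 1 − 1.000 + 0.924) = min(1, 0.924) = 0.924
So the right-hand bound is (y → x) → x = 0.924.
The residuum of the Łukasiewicz t-norm gives the supremum: min(1, 1 − 0.990 + 0.924).
1 − 0.990 + 0.924 = 0.934, so t = min(1, 0.934) = 0.934.
Check: 0.990 ⊗ 0.934 = max(0, 0.924) = 0.924 ≤ 0.924.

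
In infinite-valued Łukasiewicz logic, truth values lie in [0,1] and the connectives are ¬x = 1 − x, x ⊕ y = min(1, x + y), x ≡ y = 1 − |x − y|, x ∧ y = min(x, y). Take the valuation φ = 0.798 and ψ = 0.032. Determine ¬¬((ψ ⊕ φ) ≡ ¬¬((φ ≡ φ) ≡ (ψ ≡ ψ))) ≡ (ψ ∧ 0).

ψ ⊕ φ = min(1, 0.032 + 0.798) = min(1, 0.830) = 0.830
φ ≡ φ = 1 − |0.798 − 0.798| = 1 − 0.000 = 1.000
ψ ≡ ψ = 1 − |0.032 − 0.032| = 1 − 0.000 = 1.000
(φ ≡ φ) ≡ (ψ ≡ ψ) = 1 − |1.000 − 1.000| = 1 − 0.000 = 1.000
¬((φ ≡ φ) ≡ (ψ ≡ ψ)) = 1 − 1.000 = 0.000
¬¬((φ ≡ φ) ≡ (ψ ≡ ψ)) = 1 − 0.000 = 1.000
(ψ ⊕ φ) ≡ ¬¬((φ ≡ φ) ≡ (ψ ≡ ψ)) = 1 − |0.830 − 1.000| = 1 − 0.170 = 0.830
¬((ψ ⊕ φ) ≡ ¬¬((φ ≡ φ) ≡ (ψ ≡ ψ))) = 1 − 0.830 = 0.170
¬¬((ψ ⊕ φ) ≡ ¬¬((φ ≡ φ) ≡ (ψ ≡ ψ))) = 1 − 0.170 = 0.830
ψ ∧ 0 = min(0.032, 0.000) = 0.000
¬¬((ψ ⊕ φ) ≡ ¬¬((φ ≡ φ) ≡ (ψ ≡ ψ))) ≡ (ψ ∧ 0) = 1 − |0.830 − 0.000| = 1 − 0.830 = 0.170

0.170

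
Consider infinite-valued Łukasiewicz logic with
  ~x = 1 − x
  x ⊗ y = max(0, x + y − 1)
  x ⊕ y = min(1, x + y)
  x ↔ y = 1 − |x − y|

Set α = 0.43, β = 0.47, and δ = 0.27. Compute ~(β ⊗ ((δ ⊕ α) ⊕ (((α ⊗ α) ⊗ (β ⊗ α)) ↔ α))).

0.53

δ ⊕ α = min(1, 0.27 + 0.43) = min(1, 0.70) = 0.70
α ⊗ α = max(0, 0.43 + 0.43 − 1) = max(0, -0.14) = 0.00
β ⊗ α = max(0, 0.47 + 0.43 − 1) = max(0, -0.10) = 0.00
(α ⊗ α) ⊗ (β ⊗ α) = max(0, 0.00 + 0.00 − 1) = max(0, -1.00) = 0.00
((α ⊗ α) ⊗ (β ⊗ α)) ↔ α = 1 − |0.00 − 0.43| = 1 − 0.43 = 0.57
(δ ⊕ α) ⊕ (((α ⊗ α) ⊗ (β ⊗ α)) ↔ α) = min(1, 0.70 + 0.57) = min(1, 1.27) = 1.00
β ⊗ ((δ ⊕ α) ⊕ (((α ⊗ α) ⊗ (β ⊗ α)) ↔ α)) = max(0, 0.47 + 1.00 − 1) = max(0, 0.47) = 0.47
~(β ⊗ ((δ ⊕ α) ⊕ (((α ⊗ α) ⊗ (β ⊗ α)) ↔ α))) = 1 − 0.47 = 0.53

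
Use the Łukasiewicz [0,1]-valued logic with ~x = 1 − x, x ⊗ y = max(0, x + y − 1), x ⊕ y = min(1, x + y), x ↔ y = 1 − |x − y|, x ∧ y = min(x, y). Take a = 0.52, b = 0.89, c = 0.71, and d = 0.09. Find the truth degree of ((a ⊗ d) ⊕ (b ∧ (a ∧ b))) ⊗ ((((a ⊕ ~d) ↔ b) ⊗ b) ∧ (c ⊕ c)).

a ⊗ d = max(0, 0.52 + 0.09 − 1) = max(0, -0.39) = 0.00
a ∧ b = min(0.52, 0.89) = 0.52
b ∧ (a ∧ b) = min(0.89, 0.52) = 0.52
(a ⊗ d) ⊕ (b ∧ (a ∧ b)) = min(1, 0.00 + 0.52) = min(1, 0.52) = 0.52
~d = 1 − 0.09 = 0.91
a ⊕ ~d = min(1, 0.52 + 0.91) = min(1, 1.43) = 1.00
(a ⊕ ~d) ↔ b = 1 − |1.00 − 0.89| = 1 − 0.11 = 0.89
((a ⊕ ~d) ↔ b) ⊗ b = max(0, 0.89 + 0.89 − 1) = max(0, 0.78) = 0.78
c ⊕ c = min(1, 0.71 + 0.71) = min(1, 1.42) = 1.00
(((a ⊕ ~d) ↔ b) ⊗ b) ∧ (c ⊕ c) = min(0.78, 1.00) = 0.78
((a ⊗ d) ⊕ (b ∧ (a ∧ b))) ⊗ ((((a ⊕ ~d) ↔ b) ⊗ b) ∧ (c ⊕ c)) = max(0, 0.52 + 0.78 − 1) = max(0, 0.30) = 0.30

0.30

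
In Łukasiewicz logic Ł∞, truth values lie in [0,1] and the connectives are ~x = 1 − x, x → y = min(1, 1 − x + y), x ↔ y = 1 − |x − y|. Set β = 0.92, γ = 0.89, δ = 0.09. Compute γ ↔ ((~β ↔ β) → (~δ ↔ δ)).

~β = 1 − 0.92 = 0.08
~β ↔ β = 1 − |0.08 − 0.92| = 1 − 0.84 = 0.16
~δ = 1 − 0.09 = 0.91
~δ ↔ δ = 1 − |0.91 − 0.09| = 1 − 0.82 = 0.18
(~β ↔ β) → (~δ ↔ δ) = min(1, 1 − 0.16 + 0.18) = min(1, 1.02) = 1.00
γ ↔ ((~β ↔ β) → (~δ ↔ δ)) = 1 − |0.89 − 1.00| = 1 − 0.11 = 0.89

0.89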